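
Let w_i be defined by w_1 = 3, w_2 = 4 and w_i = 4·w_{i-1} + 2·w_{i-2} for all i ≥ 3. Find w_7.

8472

w_3 = 22, w_4 = 96, w_5 = 428, w_6 = 1904, w_7 = 8472.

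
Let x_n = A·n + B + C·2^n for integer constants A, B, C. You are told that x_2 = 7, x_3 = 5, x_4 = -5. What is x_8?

-461

Plug in n = 2, 3, 4: 2A + B + 4C = 7; 3A + B + 8C = 5; 4A + B + 16C = -5.
Subtracting the first from the second: A + 4C = -2.
Subtracting the second from the third: A + 8C = -10.
Solving: C = -2, A = 6, then B = 3.
So x_n = 6·n + 3 + (-2)·2^n; at n=8 this is -461.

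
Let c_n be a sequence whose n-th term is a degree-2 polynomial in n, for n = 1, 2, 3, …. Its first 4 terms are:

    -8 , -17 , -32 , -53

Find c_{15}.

-680

1st diffs: -9, -15, -21.
2nd diffs: -6, -6 (constant).
Newton forward-difference form: c_n = -8 + (-9)·C(n-1,1) + (-6)·C(n-1,2).
At n = 15: n-1 = 14, so c_{15} = -8 - 126 - 546 = -680.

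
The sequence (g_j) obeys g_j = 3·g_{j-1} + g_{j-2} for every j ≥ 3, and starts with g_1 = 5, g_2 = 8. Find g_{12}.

1346033

Iterate the recurrence:
g_3 = 29, g_4 = 95, g_5 = 314, g_6 = 1037, g_7 = 3425, g_8 = 11312, g_9 = 37361, g_{10} = 123395, g_{11} = 407546, g_{12} = 1346033.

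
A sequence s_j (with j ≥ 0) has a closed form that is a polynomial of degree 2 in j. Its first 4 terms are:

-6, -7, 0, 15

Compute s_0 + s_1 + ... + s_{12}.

2132

1st diffs: -1, 7, 15.
2nd diffs: 8, 8 (constant).
So s_j = 4j^2 - 5j - 6.
Continuing: …, 38, 69, 108, 155, …, s_{12} = 510.
Summing j = 0..12 (13 terms) gives 2132.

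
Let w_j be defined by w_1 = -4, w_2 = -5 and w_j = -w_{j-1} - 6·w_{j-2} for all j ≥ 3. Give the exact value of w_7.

Compute successive terms:
w_3 = 29, w_4 = 1, w_5 = -175, w_6 = 169, w_7 = 881.

881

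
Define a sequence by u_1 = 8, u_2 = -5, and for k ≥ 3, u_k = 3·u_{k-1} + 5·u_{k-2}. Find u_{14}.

Applying the relation repeatedly:
u_3 = 25, u_4 = 50, u_5 = 275, …, u_{11} = 1414975, u_{12} = 5932175, u_{13} = 24871400, u_{14} = 104275075.

104275075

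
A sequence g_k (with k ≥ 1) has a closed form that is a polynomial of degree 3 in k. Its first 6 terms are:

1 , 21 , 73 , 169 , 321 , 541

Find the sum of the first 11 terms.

1st diffs: 20, 52, 96, 152, 220.
2nd diffs: 32, 44, 56, 68.
3rd diffs: 12, 12, 12 (constant).
Newton forward-difference form: g_k = 1 + 20·C(k-1,1) + 32·C(k-1,2) + 12·C(k-1,3).
Continuing: …, 841, 1233, 1729, 2341, …, g_{11} = 3081.
Summing k = 1..11 (11 terms) gives 10351.

10351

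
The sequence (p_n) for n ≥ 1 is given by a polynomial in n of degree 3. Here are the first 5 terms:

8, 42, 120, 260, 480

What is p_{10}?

3410

1st diffs: 34, 78, 140, 220.
2nd diffs: 44, 62, 80.
3rd diffs: 18, 18 (constant).
So p_n = 3n^3 + 4n^2 + n.
Evaluating at n = 10 gives p_{10} = 3410.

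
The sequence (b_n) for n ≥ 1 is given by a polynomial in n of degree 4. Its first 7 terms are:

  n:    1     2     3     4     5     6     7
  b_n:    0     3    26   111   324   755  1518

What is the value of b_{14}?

1st diffs: 3, 23, 85, 213, 431, 763.
2nd diffs: 20, 62, 128, 218, 332.
3rd diffs: 42, 66, 90, 114.
4th diffs: 24, 24, 24 (constant).
Newton forward-difference form: b_n = 3·C(n-1,1) + 20·C(n-1,2) + 42·C(n-1,3) + 24·C(n-1,4).
At n = 14: n-1 = 13, so b_{14} = 39 + 1560 + 12012 + 17160 = 30771.

30771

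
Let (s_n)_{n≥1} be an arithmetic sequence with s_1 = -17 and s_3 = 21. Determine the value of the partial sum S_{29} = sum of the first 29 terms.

7221

Common difference d = (21 - (-17)) / (3 - 1) = 19.
s_n = -17 + (n - 1)·19.
s_{29} = 515; S = 29·(-17 + 515)/2 = 7221.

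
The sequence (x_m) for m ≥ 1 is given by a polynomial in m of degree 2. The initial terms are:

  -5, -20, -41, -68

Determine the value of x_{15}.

1st diffs: -15, -21, -27.
2nd diffs: -6, -6 (constant).
Newton forward-difference form: x_m = -5 + (-15)·C(m-1,1) + (-6)·C(m-1,2).
At m = 15: m-1 = 14, so x_{15} = -5 - 210 - 546 = -761.

-761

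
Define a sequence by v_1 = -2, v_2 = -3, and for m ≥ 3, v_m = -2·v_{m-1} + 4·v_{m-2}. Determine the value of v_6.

Applying the relation repeatedly:
v_3 = -2; v_4 = -8; v_5 = 8; v_6 = -48.

-48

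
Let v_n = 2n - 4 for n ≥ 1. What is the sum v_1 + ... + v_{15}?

180

Over n = 1..15: Σn = 120.
Total = (2)·120 + (-4)·15 = 180.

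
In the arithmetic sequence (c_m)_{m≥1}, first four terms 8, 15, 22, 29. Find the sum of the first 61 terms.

13298

Common difference d = 7.
c_m = 8 + (m - 1)·7.
c_{61} = 428; S = 61·(8 + 428)/2 = 13298.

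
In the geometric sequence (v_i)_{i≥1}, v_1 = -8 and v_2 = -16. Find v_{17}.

Common ratio r = 2.
v_i = (-8)·2^(i-1).
v_{17} = (-8)·2^16 = -524288.

-524288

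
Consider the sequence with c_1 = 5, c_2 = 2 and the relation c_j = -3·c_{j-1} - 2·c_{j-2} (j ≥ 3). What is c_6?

Applying the relation repeatedly:
c_3 = -16;  c_4 = 44;  c_5 = -100;  c_6 = 212.
(Characteristic roots are -1 and -2.)

212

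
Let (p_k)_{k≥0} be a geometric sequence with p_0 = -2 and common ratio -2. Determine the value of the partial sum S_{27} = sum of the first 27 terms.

p_k = (-2)·(-2)^(k-0).
S = (-2)·((-2)^27 - 1)/(-2 - 1) = (-2)·(-134217728 - 1)/(-3) = -89478486.

-89478486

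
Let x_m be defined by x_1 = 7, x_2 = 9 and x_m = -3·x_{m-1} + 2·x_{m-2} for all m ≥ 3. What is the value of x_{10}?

Iterate the recurrence:
x_3 = -13, x_4 = 57, x_5 = -197, x_6 = 705, x_7 = -2509, x_8 = 8937, x_9 = -31829, x_{10} = 113361.

113361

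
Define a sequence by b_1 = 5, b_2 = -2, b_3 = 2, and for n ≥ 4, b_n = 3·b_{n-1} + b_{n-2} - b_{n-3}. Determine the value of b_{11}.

Iterate the recurrence:
b_4 = -1; b_5 = 1; b_6 = 0; b_7 = 2; b_8 = 5; b_9 = 17; b_{10} = 54; b_{11} = 174.

174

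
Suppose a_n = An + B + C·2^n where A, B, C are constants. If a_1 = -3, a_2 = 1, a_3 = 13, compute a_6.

Plug in n = 1, 2, 3: A + B + 2C = -3; 2A + B + 4C = 1; 3A + B + 8C = 13.
Subtracting the first from the second: A + 2C = 4.
Subtracting the second from the third: A + 4C = 12.
Solving: C = 4, A = -4, then B = -7.
Therefore a_6 = -24 + (-7) + 4·64 = 225.

225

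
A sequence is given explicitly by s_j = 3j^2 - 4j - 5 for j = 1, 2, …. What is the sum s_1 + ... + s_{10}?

885

Over j = 1..10: Σj = 55, Σj² = 385.
Total = (3)·385 + (-4)·55 + (-5)·10 = 885.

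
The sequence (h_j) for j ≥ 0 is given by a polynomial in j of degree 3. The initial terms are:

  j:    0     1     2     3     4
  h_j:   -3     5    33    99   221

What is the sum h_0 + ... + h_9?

1st diffs: 8, 28, 66, 122.
2nd diffs: 20, 38, 56.
3rd diffs: 18, 18 (constant).
Newton forward-difference form: h_j = -3 + 8·C(j,1) + 20·C(j,2) + 18·C(j,3).
Continuing: …, 417, 705, 1103, 1629, …, h_9 = 2301.
Summing j = 0..9 (10 terms) gives 6510.

6510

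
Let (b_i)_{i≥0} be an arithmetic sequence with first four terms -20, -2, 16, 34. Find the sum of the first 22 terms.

Common difference d = 18.
b_i = -20 + (i - 0)·18.
b_{21} = 358; S = 22·(-20 + 358)/2 = 3718.

3718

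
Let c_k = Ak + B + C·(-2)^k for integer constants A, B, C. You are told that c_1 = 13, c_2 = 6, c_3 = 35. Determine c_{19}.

The three given values yield: A + B - 2C = 13; 2A + B + 4C = 6; 3A + B - 8C = 35.
Subtracting the first from the second: A + 6C = -7.
Subtracting the second from the third: A - 12C = 29.
Solving: C = -2, A = 5, then B = 4.
Hence c_{19} = 5·19 + 4 + (-2)·(-524288) = 1048675.

1048675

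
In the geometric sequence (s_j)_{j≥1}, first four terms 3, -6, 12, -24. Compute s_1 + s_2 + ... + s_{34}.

Common ratio r = -2.
s_j = 3·(-2)^(j-1).
S = 3·((-2)^34 - 1)/(-2 - 1) = 3·(17179869184 - 1)/(-3) = -17179869183.

-17179869183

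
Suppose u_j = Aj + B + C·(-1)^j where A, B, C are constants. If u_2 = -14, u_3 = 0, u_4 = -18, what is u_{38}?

Plug in j = 2, 3, 4: 2A + B + C = -14; 3A + B - C = 0; 4A + B + C = -18.
Subtracting the first from the second: A - 2C = 14.
Subtracting the second from the third: A + 2C = -18.
Solving: C = -8, A = -2, then B = -2.
Therefore u_{38} = -76 + (-2) + (-8)·1 = -86.

-86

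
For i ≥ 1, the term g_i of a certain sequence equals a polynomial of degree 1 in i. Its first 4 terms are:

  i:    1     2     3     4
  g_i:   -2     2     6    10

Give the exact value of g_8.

26

1st diffs: 4, 4, 4 (constant).
So g_i = 4i - 6.
Evaluating at i = 8 gives g_8 = 26.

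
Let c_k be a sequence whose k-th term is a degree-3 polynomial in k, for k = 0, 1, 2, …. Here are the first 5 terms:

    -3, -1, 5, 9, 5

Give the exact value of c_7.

-115

1st diffs: 2, 6, 4, -4.
2nd diffs: 4, -2, -8.
3rd diffs: -6, -6 (constant).
Newton forward-difference form: c_k = -3 + 2·C(k,1) + 4·C(k,2) + (-6)·C(k,3).
At k = 7: k = 7, so c_7 = -3 + 14 + 84 - 210 = -115.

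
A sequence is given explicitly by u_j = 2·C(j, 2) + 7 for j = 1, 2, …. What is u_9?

C(9, 2) = 36, so u_9 = 79.

79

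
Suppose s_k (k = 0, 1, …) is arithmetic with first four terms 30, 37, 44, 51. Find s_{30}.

Common difference d = 7.
s_k = 30 + (k - 0)·7.
s_{30} = 30 + 30·7 = 240.

240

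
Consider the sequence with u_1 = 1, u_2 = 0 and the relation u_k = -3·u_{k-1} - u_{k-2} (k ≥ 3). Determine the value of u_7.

Compute successive terms:
u_3 = -1  u_4 = 3  u_5 = -8  u_6 = 21  u_7 = -55.

-55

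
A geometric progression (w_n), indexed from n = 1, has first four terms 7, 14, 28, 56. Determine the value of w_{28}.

Common ratio r = 2.
w_n = 7·2^(n-1).
w_{28} = 7·2^27 = 939524096.

939524096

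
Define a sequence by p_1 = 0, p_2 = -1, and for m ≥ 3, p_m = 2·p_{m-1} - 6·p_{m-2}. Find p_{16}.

Step forward from the initial values:
p_3 = -2, p_4 = 2, p_5 = 16, …, p_{13} = -19712, p_{14} = -35008, p_{15} = 48256, p_{16} = 306560.

306560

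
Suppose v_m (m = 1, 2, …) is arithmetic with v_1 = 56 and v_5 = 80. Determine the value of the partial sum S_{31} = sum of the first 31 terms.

Common difference d = (80 - 56) / (5 - 1) = 6.
v_m = 56 + (m - 1)·6.
v_{31} = 236; S = 31·(56 + 236)/2 = 4526.

4526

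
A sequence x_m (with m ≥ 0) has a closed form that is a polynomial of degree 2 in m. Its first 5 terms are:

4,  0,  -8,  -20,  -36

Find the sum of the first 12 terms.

-1096

1st diffs: -4, -8, -12, -16.
2nd diffs: -4, -4, -4 (constant).
Newton forward-difference form: x_m = 4 + (-4)·C(m,1) + (-4)·C(m,2).
Continuing: …, -56, -80, -108, -140, …, x_{11} = -260.
Summing m = 0..11 (12 terms) gives -1096.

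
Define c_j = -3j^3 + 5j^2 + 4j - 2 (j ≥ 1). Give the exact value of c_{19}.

c_{19} = -3·19^3 + 5·19^2 + 4·19 - 2 = -18698.

-18698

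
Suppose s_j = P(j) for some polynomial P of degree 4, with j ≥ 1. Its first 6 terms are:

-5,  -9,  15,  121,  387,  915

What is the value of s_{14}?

1st diffs: -4, 24, 106, 266, 528.
2nd diffs: 28, 82, 160, 262.
3rd diffs: 54, 78, 102.
4th diffs: 24, 24 (constant).
Newton forward-difference form: s_j = -5 + (-4)·C(j-1,1) + 28·C(j-1,2) + 54·C(j-1,3) + 24·C(j-1,4).
At j = 14: j-1 = 13, so s_{14} = -5 - 52 + 2184 + 15444 + 17160 = 34731.

34731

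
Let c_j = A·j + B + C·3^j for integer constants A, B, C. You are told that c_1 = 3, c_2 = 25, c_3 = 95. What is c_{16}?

The three given values yield: A + B + 3C = 3; 2A + B + 9C = 25; 3A + B + 27C = 95.
Subtracting the first from the second: A + 6C = 22.
Subtracting the second from the third: A + 18C = 70.
Solving: C = 4, A = -2, then B = -7.
Hence c_{16} = -2·16 + (-7) + 4·43046721 = 172186845.

172186845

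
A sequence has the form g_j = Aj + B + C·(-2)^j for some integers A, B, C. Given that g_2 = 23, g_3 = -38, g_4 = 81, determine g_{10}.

5115

The three given values yield: 2A + B + 4C = 23; 3A + B - 8C = -38; 4A + B + 16C = 81.
Subtracting the first from the second: A - 12C = -61.
Subtracting the second from the third: A + 24C = 119.
Solving: C = 5, A = -1, then B = 5.
Hence g_{10} = -1·10 + 5 + 5·1024 = 5115.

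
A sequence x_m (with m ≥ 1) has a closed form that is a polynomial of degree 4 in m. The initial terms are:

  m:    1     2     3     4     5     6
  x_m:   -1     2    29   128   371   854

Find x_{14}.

32798

1st diffs: 3, 27, 99, 243, 483.
2nd diffs: 24, 72, 144, 240.
3rd diffs: 48, 72, 96.
4th diffs: 24, 24 (constant).
Newton forward-difference form: x_m = -1 + 3·C(m-1,1) + 24·C(m-1,2) + 48·C(m-1,3) + 24·C(m-1,4).
At m = 14: m-1 = 13, so x_{14} = -1 + 39 + 1872 + 13728 + 17160 = 32798.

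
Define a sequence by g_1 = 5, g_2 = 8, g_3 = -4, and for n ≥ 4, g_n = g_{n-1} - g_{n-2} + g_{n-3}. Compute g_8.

-7

Iterate the recurrence:
g_4 = -7; g_5 = 5; g_6 = 8; g_7 = -4; g_8 = -7.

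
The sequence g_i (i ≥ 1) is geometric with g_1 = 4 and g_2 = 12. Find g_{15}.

19131876

Common ratio r = 3.
g_i = 4·3^(i-1).
g_{15} = 4·3^14 = 19131876.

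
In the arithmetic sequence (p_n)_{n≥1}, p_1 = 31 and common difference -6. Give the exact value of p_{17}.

p_n = 31 + (n - 1)·(-6).
p_{17} = 31 + 16·(-6) = -65.

-65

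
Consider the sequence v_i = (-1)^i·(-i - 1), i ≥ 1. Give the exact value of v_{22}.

(-1)^22 = 1; -i - 1 at i=22 is -23; so v_{22} = -23.

-23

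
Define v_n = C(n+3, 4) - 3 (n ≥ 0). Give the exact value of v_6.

123

C(9, 4) = 126, so v_6 = 123.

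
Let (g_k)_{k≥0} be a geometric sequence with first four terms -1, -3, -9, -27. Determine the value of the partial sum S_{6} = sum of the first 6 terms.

-364

Common ratio r = 3.
g_k = (-1)·3^(k-0).
S = (-1)·(3^6 - 1)/(3 - 1) = (-1)·(729 - 1)/(2) = -364.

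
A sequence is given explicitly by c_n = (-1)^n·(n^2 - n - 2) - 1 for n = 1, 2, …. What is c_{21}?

-419

(-1)^21 = -1; n^2 - n - 2 at n=21 is 418; so c_{21} = -419.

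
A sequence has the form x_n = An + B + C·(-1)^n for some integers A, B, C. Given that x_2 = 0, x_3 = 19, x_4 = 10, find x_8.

30

Write the equations: 2A + B + C = 0; 3A + B - C = 19; 4A + B + C = 10.
Subtracting the first from the second: A - 2C = 19.
Subtracting the second from the third: A + 2C = -9.
Solving: C = -7, A = 5, then B = -3.
Therefore x_8 = 40 + (-3) + (-7)·1 = 30.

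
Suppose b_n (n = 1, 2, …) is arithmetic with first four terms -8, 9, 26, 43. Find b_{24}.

Common difference d = 17.
b_n = -8 + (n - 1)·17.
b_{24} = -8 + 23·17 = 383.

383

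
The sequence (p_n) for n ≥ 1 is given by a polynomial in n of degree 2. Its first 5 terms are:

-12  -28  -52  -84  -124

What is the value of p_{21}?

-1852

1st diffs: -16, -24, -32, -40.
2nd diffs: -8, -8, -8 (constant).
Newton forward-difference form: p_n = -12 + (-16)·C(n-1,1) + (-8)·C(n-1,2).
At n = 21: n-1 = 20, so p_{21} = -12 - 320 - 1520 = -1852.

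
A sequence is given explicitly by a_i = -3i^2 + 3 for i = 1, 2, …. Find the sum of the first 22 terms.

Over i = 1..22: Σi = 253, Σi² = 3795.
Total = (-3)·3795 + (3)·22 = -11319.

-11319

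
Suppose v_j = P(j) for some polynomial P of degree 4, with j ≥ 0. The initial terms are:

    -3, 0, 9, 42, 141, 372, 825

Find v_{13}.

1st diffs: 3, 9, 33, 99, 231, 453.
2nd diffs: 6, 24, 66, 132, 222.
3rd diffs: 18, 42, 66, 90.
4th diffs: 24, 24, 24 (constant).
Newton forward-difference form: v_j = -3 + 3·C(j,1) + 6·C(j,2) + 18·C(j,3) + 24·C(j,4).
At j = 13: j = 13, so v_{13} = -3 + 39 + 468 + 5148 + 17160 = 22812.

22812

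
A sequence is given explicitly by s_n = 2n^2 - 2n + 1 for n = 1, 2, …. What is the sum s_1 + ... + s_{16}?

2736

Over n = 1..16: Σn = 136, Σn² = 1496.
Total = (2)·1496 + (-2)·136 + (1)·16 = 2736.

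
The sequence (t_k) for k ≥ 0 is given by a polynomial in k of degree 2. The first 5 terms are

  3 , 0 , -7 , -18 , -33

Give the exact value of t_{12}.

-297

1st diffs: -3, -7, -11, -15.
2nd diffs: -4, -4, -4 (constant).
Newton forward-difference form: t_k = 3 + (-3)·C(k,1) + (-4)·C(k,2).
At k = 12: k = 12, so t_{12} = 3 - 36 - 264 = -297.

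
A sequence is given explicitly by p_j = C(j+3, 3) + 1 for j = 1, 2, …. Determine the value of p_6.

85

C(9, 3) = 84, so p_6 = 85.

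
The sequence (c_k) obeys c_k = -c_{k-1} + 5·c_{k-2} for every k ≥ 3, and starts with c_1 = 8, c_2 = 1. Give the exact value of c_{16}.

Applying the relation repeatedly:
c_3 = 39  c_4 = -34  c_5 = 229  …  c_{13} = 656264  c_{14} = -1806359  c_{15} = 5087679  c_{16} = -14119474.

-14119474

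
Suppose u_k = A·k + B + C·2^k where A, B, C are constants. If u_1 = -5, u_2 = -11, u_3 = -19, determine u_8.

Plug in k = 1, 2, 3: A + B + 2C = -5; 2A + B + 4C = -11; 3A + B + 8C = -19.
Subtracting the first from the second: A + 2C = -6.
Subtracting the second from the third: A + 4C = -8.
Solving: C = -1, A = -4, then B = 1.
Therefore u_8 = -32 + 1 + (-1)·256 = -287.

-287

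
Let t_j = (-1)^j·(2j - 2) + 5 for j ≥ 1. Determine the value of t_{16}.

(-1)^16 = 1; 2j - 2 at j=16 is 30; so t_{16} = 35.

35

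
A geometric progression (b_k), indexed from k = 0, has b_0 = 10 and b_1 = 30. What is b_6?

7290

Common ratio r = 3.
b_k = 10·3^(k-0).
b_6 = 10·3^6 = 7290.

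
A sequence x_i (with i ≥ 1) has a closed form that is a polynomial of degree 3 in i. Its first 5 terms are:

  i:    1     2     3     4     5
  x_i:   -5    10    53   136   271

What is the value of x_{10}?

2146

1st diffs: 15, 43, 83, 135.
2nd diffs: 28, 40, 52.
3rd diffs: 12, 12 (constant).
So x_i = 2i^3 + 2i^2 - 5i - 4.
Evaluating at i = 10 gives x_{10} = 2146.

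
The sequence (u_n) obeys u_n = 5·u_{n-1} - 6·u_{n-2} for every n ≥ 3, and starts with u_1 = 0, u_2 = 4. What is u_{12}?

Compute successive terms:
u_3 = 20; u_4 = 76; u_5 = 260; u_6 = 844; u_7 = 2660; u_8 = 8236; u_9 = 25220; u_{10} = 76684; u_{11} = 232100; u_{12} = 700396.
(Characteristic roots are 3 and 2.)

700396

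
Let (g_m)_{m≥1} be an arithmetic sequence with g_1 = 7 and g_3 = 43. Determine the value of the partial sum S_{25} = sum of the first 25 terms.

5575

Common difference d = (43 - 7) / (3 - 1) = 18.
g_m = 7 + (m - 1)·18.
g_{25} = 439; S = 25·(7 + 439)/2 = 5575.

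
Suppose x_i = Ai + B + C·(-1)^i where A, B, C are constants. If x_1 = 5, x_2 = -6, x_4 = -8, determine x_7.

At i = 1, 2, 4: A + B - C = 5; 2A + B + C = -6; 4A + B + C = -8.
Subtracting the first from the second: A + 2C = -11.
Subtracting the second from the third: 2A = -2.
Solving: C = -5, A = -1, then B = 1.
Hence x_7 = -1·7 + 1 + (-5)·(-1) = -1.

-1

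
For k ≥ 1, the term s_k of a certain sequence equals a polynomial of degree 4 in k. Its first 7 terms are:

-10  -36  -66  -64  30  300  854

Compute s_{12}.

13344

1st diffs: -26, -30, 2, 94, 270, 554.
2nd diffs: -4, 32, 92, 176, 284.
3rd diffs: 36, 60, 84, 108.
4th diffs: 24, 24, 24 (constant).
Newton forward-difference form: s_k = -10 + (-26)·C(k-1,1) + (-4)·C(k-1,2) + 36·C(k-1,3) + 24·C(k-1,4).
At k = 12: k-1 = 11, so s_{12} = -10 - 286 - 220 + 5940 + 7920 = 13344.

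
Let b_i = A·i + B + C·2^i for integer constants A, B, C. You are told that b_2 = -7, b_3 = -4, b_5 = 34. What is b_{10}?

1993

Write the equations: 2A + B + 4C = -7; 3A + B + 8C = -4; 5A + B + 32C = 34.
Subtracting the first from the second: A + 4C = 3.
Subtracting the second from the third: 2A + 24C = 38.
Solving: C = 2, A = -5, then B = -5.
Hence b_{10} = -5·10 + (-5) + 2·1024 = 1993.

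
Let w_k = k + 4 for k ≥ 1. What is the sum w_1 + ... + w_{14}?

161

Over k = 1..14: Σk = 105.
Total = (1)·105 + (4)·14 = 161.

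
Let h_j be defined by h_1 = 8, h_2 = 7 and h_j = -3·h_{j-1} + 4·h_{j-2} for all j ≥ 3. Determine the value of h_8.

-3269

Applying the relation repeatedly:
h_3 = 11  h_4 = -5  h_5 = 59  h_6 = -197  h_7 = 827  h_8 = -3269.
(Characteristic roots are 1 and -4.)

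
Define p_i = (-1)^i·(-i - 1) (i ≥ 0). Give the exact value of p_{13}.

14

(-1)^13 = -1; -i - 1 at i=13 is -14; so p_{13} = 14.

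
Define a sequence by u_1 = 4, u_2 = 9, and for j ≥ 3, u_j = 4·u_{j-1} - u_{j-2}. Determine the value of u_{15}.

Step forward from the initial values:
u_3 = 32; u_4 = 119; u_5 = 444; …; u_{12} = 4477207; u_{13} = 16709164; u_{14} = 62359449; u_{15} = 232728632.

232728632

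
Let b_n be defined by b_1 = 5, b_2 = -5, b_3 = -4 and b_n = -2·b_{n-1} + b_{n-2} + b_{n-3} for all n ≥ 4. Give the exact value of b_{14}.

36005

Step forward from the initial values:
b_4 = 8;  b_5 = -25;  b_6 = 54;  …;  b_{11} = -3174;  b_{12} = 7131;  b_{13} = -16024;  b_{14} = 36005.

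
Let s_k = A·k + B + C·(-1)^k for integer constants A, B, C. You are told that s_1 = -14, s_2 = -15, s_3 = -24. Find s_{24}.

-125

The three given values yield: A + B - C = -14; 2A + B + C = -15; 3A + B - C = -24.
Subtracting the first from the second: A + 2C = -1.
Subtracting the second from the third: A - 2C = -9.
Solving: C = 2, A = -5, then B = -7.
Hence s_{24} = -5·24 + (-7) + 2·1 = -125.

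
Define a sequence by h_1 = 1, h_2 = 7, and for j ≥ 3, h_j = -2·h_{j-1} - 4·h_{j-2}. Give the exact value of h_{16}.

Step forward from the initial values:
h_3 = -18  h_4 = 8  h_5 = 56  …  h_{13} = 4096  h_{14} = 28672  h_{15} = -73728  h_{16} = 32768.

32768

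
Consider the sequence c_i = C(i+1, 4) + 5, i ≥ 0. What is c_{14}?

1370

C(15, 4) = 1365, so c_{14} = 1370.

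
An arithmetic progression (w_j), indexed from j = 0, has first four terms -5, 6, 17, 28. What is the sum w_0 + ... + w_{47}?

Common difference d = 11.
w_j = -5 + (j - 0)·11.
w_{47} = 512; S = 48·(-5 + 512)/2 = 12168.

12168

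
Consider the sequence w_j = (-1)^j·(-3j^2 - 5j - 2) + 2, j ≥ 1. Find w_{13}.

576

(-1)^13 = -1; -3j^2 - 5j - 2 at j=13 is -574; so w_{13} = 576.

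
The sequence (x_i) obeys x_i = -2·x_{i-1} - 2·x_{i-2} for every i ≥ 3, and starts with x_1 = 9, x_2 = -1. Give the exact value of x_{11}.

x_3 = -16; x_4 = 34; x_5 = -36; x_6 = 4; x_7 = 64; x_8 = -136; x_9 = 144; x_{10} = -16; x_{11} = -256.

-256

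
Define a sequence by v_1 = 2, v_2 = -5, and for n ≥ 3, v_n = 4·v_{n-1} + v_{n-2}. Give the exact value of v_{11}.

Step forward from the initial values:
v_3 = -18; v_4 = -77; v_5 = -326; v_6 = -1381; v_7 = -5850; v_8 = -24781; v_9 = -104974; v_{10} = -444677; v_{11} = -1883682.

-1883682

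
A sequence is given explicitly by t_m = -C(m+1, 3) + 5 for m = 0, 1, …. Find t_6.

C(7, 3) = 35, so t_6 = -30.

-30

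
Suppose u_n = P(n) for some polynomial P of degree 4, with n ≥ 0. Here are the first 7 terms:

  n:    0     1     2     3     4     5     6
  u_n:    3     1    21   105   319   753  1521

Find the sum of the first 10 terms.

17448

1st diffs: -2, 20, 84, 214, 434, 768.
2nd diffs: 22, 64, 130, 220, 334.
3rd diffs: 42, 66, 90, 114.
4th diffs: 24, 24, 24 (constant).
So u_n = n^4 + n^3 + n^2 - 5n + 3.
Continuing: 2761, 4635, 7329.
Summing n = 0..9 (10 terms) gives 17448.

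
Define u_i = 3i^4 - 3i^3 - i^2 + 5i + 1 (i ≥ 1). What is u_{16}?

u_{16} = 3·16^4 - 3·16^3 - 1·16^2 + 5·16 + 1 = 184145.

184145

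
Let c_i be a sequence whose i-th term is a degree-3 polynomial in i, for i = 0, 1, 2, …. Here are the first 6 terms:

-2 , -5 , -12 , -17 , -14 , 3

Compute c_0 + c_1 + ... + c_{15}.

1st diffs: -3, -7, -5, 3, 17.
2nd diffs: -4, 2, 8, 14.
3rd diffs: 6, 6, 6 (constant).
Newton forward-difference form: c_i = -2 + (-3)·C(i,1) + (-4)·C(i,2) + 6·C(i,3).
Continuing: …, 40, 103, 198, 331, …, c_{15} = 2263.
Summing i = 0..15 (16 terms) gives 8288.

8288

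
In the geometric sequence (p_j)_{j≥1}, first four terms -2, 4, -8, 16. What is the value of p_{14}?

16384

Common ratio r = -2.
p_j = (-2)·(-2)^(j-1).
p_{14} = (-2)·(-2)^13 = 16384.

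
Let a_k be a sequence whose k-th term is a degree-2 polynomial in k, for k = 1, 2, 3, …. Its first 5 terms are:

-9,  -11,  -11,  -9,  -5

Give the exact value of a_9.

31

1st diffs: -2, 0, 2, 4.
2nd diffs: 2, 2, 2 (constant).
Newton forward-difference form: a_k = -9 + (-2)·C(k-1,1) + 2·C(k-1,2).
At k = 9: k-1 = 8, so a_9 = -9 - 16 + 56 = 31.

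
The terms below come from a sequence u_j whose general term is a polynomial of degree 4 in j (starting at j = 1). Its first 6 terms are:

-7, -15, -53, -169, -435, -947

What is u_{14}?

-33339

1st diffs: -8, -38, -116, -266, -512.
2nd diffs: -30, -78, -150, -246.
3rd diffs: -48, -72, -96.
4th diffs: -24, -24 (constant).
Newton forward-difference form: u_j = -7 + (-8)·C(j-1,1) + (-30)·C(j-1,2) + (-48)·C(j-1,3) + (-24)·C(j-1,4).
At j = 14: j-1 = 13, so u_{14} = -7 - 104 - 2340 - 13728 - 17160 = -33339.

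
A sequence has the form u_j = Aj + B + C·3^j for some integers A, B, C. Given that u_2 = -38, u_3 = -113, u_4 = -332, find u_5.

The three given values yield: 2A + B + 9C = -38; 3A + B + 27C = -113; 4A + B + 81C = -332.
Subtracting the first from the second: A + 18C = -75.
Subtracting the second from the third: A + 54C = -219.
Solving: C = -4, A = -3, then B = 4.
Hence u_5 = -3·5 + 4 + (-4)·243 = -983.

-983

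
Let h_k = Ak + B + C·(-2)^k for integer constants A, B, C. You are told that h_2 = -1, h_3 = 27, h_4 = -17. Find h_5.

Write the equations: 2A + B + 4C = -1; 3A + B - 8C = 27; 4A + B + 16C = -17.
Subtracting the first from the second: A - 12C = 28.
Subtracting the second from the third: A + 24C = -44.
Solving: C = -2, A = 4, then B = -1.
Hence h_5 = 4·5 + (-1) + (-2)·(-32) = 83.

83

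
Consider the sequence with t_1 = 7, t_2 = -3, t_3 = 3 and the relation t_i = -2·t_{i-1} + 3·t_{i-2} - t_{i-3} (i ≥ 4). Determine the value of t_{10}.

Iterate the recurrence:
t_4 = -22;  t_5 = 56;  t_6 = -181;  t_7 = 552;  t_8 = -1703;  t_9 = 5243;  t_{10} = -16147.

-16147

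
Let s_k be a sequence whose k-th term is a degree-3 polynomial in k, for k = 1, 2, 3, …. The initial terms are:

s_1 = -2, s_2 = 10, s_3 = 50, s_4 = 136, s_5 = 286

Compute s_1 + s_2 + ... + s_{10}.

7660

1st diffs: 12, 40, 86, 150.
2nd diffs: 28, 46, 64.
3rd diffs: 18, 18 (constant).
So s_k = 3k^3 - 4k^2 + 3k - 4.
Continuing: …, 518, 850, 1300, 1886, …, s_{10} = 2626.
Summing k = 1..10 (10 terms) gives 7660.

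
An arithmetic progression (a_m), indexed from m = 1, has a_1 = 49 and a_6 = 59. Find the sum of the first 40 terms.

3520

Common difference d = (59 - 49) / (6 - 1) = 2.
a_m = 49 + (m - 1)·2.
a_{40} = 127; S = 40·(49 + 127)/2 = 3520.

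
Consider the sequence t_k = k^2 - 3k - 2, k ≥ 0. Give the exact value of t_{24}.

t_{24} = 1·24^2 - 3·24 - 2 = 502.

502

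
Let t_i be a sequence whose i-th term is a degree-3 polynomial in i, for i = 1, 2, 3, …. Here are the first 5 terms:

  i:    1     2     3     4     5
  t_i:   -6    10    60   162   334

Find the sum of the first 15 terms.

41630

1st diffs: 16, 50, 102, 172.
2nd diffs: 34, 52, 70.
3rd diffs: 18, 18 (constant).
So t_i = 3i^3 - i^2 - 2i - 6.
Continuing: …, 594, 960, 1450, 2082, …, t_{15} = 9864.
Summing i = 1..15 (15 terms) gives 41630.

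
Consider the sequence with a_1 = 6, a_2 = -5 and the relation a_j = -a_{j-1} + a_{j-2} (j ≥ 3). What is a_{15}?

Compute successive terms:
a_3 = 11;  a_4 = -16;  a_5 = 27;  …;  a_{12} = -775;  a_{13} = 1254;  a_{14} = -2029;  a_{15} = 3283.

3283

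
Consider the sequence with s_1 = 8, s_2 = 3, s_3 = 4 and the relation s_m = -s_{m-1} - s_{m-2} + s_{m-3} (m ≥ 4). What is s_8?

Applying the relation repeatedly:
s_4 = 1;  s_5 = -2;  s_6 = 5;  s_7 = -2;  s_8 = -5.

-5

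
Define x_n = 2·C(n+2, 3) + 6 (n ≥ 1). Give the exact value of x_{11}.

578

C(13, 3) = 286, so x_{11} = 578.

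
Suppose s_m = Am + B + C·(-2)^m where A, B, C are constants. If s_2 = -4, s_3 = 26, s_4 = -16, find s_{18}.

-524188

Plug in m = 2, 3, 4: 2A + B + 4C = -4; 3A + B - 8C = 26; 4A + B + 16C = -16.
Subtracting the first from the second: A - 12C = 30.
Subtracting the second from the third: A + 24C = -42.
Solving: C = -2, A = 6, then B = -8.
Therefore s_{18} = 108 + (-8) + (-2)·262144 = -524188.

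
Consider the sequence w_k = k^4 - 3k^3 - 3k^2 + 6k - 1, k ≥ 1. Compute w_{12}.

15191

w_{12} = 1·12^4 - 3·12^3 - 3·12^2 + 6·12 - 1 = 15191.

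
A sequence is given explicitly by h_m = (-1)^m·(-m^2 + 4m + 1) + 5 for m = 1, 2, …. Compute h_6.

(-1)^6 = 1; -m^2 + 4m + 1 at m=6 is -11; so h_6 = -6.

-6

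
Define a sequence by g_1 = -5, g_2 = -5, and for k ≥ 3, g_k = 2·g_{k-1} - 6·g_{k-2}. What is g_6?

-380

g_3 = 20;  g_4 = 70;  g_5 = 20;  g_6 = -380.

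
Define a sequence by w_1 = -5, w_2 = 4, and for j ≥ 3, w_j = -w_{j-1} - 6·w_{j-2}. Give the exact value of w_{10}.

w_3 = 26, w_4 = -50, w_5 = -106, w_6 = 406, w_7 = 230, w_8 = -2666, w_9 = 1286, w_{10} = 14710.

14710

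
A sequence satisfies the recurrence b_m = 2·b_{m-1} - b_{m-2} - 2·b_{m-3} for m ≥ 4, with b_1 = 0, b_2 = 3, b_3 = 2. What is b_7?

Applying the relation repeatedly:
b_4 = 1;  b_5 = -6;  b_6 = -17;  b_7 = -30.

-30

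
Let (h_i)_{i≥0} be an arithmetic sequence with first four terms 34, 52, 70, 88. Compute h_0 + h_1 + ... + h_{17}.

3366

Common difference d = 18.
h_i = 34 + (i - 0)·18.
h_{17} = 340; S = 18·(34 + 340)/2 = 3366.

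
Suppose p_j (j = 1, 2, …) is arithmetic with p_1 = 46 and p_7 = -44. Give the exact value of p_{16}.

Common difference d = (-44 - 46) / (7 - 1) = -15.
p_j = 46 + (j - 1)·(-15).
p_{16} = 46 + 15·(-15) = -179.

-179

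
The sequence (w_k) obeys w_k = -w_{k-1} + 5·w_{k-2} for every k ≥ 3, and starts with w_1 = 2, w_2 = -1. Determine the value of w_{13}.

w_3 = 11  w_4 = -16  w_5 = 71  …  w_{10} = -10096  w_{11} = 29051  w_{12} = -79531  w_{13} = 224786.

224786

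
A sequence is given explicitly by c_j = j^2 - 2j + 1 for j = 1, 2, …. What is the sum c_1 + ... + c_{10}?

Over j = 1..10: Σj = 55, Σj² = 385.
Total = (1)·385 + (-2)·55 + (1)·10 = 285.

285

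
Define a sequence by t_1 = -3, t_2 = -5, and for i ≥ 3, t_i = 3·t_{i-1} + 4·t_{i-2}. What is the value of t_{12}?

-6710885

t_3 = -27;  t_4 = -101;  t_5 = -411;  t_6 = -1637;  t_7 = -6555;  t_8 = -26213;  t_9 = -104859;  t_{10} = -419429;  t_{11} = -1677723;  t_{12} = -6710885.
(Characteristic roots are 4 and -1.)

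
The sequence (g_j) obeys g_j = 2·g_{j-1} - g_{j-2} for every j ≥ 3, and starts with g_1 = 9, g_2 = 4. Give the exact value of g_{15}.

-61

Compute successive terms:
g_3 = -1; g_4 = -6; g_5 = -11; …; g_{12} = -46; g_{13} = -51; g_{14} = -56; g_{15} = -61.
(Characteristic roots are 1 and 1.)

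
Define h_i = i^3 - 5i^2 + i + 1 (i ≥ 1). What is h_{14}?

1779

h_{14} = 1·14^3 - 5·14^2 + 1·14 + 1 = 1779.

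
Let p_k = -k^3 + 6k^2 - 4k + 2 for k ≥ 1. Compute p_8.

p_8 = -1·8^3 + 6·8^2 - 4·8 + 2 = -158.

-158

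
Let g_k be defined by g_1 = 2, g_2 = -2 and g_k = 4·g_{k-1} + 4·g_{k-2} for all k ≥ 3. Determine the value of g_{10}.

Compute successive terms:
g_3 = 0; g_4 = -8; g_5 = -32; g_6 = -160; g_7 = -768; g_8 = -3712; g_9 = -17920; g_{10} = -86528.

-86528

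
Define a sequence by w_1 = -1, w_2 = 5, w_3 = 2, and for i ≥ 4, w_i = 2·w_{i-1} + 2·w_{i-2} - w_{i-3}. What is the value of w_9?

Compute successive terms:
w_4 = 15  w_5 = 29  w_6 = 86  w_7 = 215  w_8 = 573  w_9 = 1490.

1490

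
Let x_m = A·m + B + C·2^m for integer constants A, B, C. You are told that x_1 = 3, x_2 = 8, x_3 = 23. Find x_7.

603

The three given values yield: A + B + 2C = 3; 2A + B + 4C = 8; 3A + B + 8C = 23.
Subtracting the first from the second: A + 2C = 5.
Subtracting the second from the third: A + 4C = 15.
Solving: C = 5, A = -5, then B = -2.
Hence x_7 = -5·7 + (-2) + 5·128 = 603.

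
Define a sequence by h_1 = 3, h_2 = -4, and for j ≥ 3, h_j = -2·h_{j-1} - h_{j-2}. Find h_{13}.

Applying the relation repeatedly:
h_3 = 5;  h_4 = -6;  h_5 = 7;  …;  h_{10} = -12;  h_{11} = 13;  h_{12} = -14;  h_{13} = 15.
(Characteristic roots are -1 and -1.)

15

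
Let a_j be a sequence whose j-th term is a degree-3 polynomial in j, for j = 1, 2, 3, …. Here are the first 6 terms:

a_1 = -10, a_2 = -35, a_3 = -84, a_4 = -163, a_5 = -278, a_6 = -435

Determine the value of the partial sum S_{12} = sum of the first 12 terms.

-10020

1st diffs: -25, -49, -79, -115, -157.
2nd diffs: -24, -30, -36, -42.
3rd diffs: -6, -6, -6 (constant).
Newton forward-difference form: a_j = -10 + (-25)·C(j-1,1) + (-24)·C(j-1,2) + (-6)·C(j-1,3).
Continuing: …, -640, -899, -1218, -1603, …, a_{12} = -2595.
Summing j = 1..12 (12 terms) gives -10020.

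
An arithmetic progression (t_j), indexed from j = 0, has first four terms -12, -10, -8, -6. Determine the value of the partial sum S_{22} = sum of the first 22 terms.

Common difference d = 2.
t_j = -12 + (j - 0)·2.
t_{21} = 30; S = 22·(-12 + 30)/2 = 198.

198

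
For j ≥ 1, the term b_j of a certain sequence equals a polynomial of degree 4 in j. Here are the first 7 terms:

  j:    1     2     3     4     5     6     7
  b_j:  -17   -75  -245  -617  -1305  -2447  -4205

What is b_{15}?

-67805

1st diffs: -58, -170, -372, -688, -1142, -1758.
2nd diffs: -112, -202, -316, -454, -616.
3rd diffs: -90, -114, -138, -162.
4th diffs: -24, -24, -24 (constant).
Newton forward-difference form: b_j = -17 + (-58)·C(j-1,1) + (-112)·C(j-1,2) + (-90)·C(j-1,3) + (-24)·C(j-1,4).
At j = 15: j-1 = 14, so b_{15} = -17 - 812 - 10192 - 32760 - 24024 = -67805.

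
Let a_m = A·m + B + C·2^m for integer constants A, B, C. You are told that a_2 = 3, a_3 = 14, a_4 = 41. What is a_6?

223

Plug in m = 2, 3, 4: 2A + B + 4C = 3; 3A + B + 8C = 14; 4A + B + 16C = 41.
Subtracting the first from the second: A + 4C = 11.
Subtracting the second from the third: A + 8C = 27.
Solving: C = 4, A = -5, then B = -3.
Therefore a_6 = -30 + (-3) + 4·64 = 223.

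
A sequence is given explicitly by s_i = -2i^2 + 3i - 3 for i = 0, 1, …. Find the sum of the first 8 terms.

-220

Over i = 0..7: Σi = 28, Σi² = 140.
Total = (-2)·140 + (3)·28 + (-3)·8 = -220.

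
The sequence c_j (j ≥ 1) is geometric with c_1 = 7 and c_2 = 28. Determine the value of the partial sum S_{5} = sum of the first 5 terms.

Common ratio r = 4.
c_j = 7·4^(j-1).
S = 7·(4^5 - 1)/(4 - 1) = 7·(1024 - 1)/(3) = 2387.

2387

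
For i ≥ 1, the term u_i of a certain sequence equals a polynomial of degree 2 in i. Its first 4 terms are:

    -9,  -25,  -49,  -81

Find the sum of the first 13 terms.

-3653

1st diffs: -16, -24, -32.
2nd diffs: -8, -8 (constant).
Newton forward-difference form: u_i = -9 + (-16)·C(i-1,1) + (-8)·C(i-1,2).
Continuing: …, -121, -169, -225, -289, …, u_{13} = -729.
Summing i = 1..13 (13 terms) gives -3653.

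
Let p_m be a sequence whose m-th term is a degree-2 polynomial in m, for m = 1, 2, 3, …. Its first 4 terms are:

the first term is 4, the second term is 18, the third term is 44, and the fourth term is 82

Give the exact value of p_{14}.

1st diffs: 14, 26, 38.
2nd diffs: 12, 12 (constant).
Newton forward-difference form: p_m = 4 + 14·C(m-1,1) + 12·C(m-1,2).
At m = 14: m-1 = 13, so p_{14} = 4 + 182 + 936 = 1122.

1122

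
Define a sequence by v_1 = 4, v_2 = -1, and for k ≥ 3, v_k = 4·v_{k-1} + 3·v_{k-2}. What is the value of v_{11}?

1401080

Iterate the recurrence:
v_3 = 8;  v_4 = 29;  v_5 = 140;  v_6 = 647;  v_7 = 3008;  v_8 = 13973;  v_9 = 64916;  v_{10} = 301583;  v_{11} = 1401080.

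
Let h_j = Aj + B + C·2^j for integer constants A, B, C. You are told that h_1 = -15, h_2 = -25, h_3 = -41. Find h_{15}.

-98369

Write the equations: A + B + 2C = -15; 2A + B + 4C = -25; 3A + B + 8C = -41.
Subtracting the first from the second: A + 2C = -10.
Subtracting the second from the third: A + 4C = -16.
Solving: C = -3, A = -4, then B = -5.
So h_j = -4·j + (-5) + (-3)·2^j; at j=15 this is -98369.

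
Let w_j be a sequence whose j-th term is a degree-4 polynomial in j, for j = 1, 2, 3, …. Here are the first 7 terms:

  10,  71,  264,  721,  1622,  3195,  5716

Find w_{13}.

62254

1st diffs: 61, 193, 457, 901, 1573, 2521.
2nd diffs: 132, 264, 444, 672, 948.
3rd diffs: 132, 180, 228, 276.
4th diffs: 48, 48, 48 (constant).
Newton forward-difference form: w_j = 10 + 61·C(j-1,1) + 132·C(j-1,2) + 132·C(j-1,3) + 48·C(j-1,4).
At j = 13: j-1 = 12, so w_{13} = 10 + 732 + 8712 + 29040 + 23760 = 62254.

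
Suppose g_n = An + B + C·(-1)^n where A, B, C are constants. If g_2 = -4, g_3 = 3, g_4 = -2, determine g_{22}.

16

The three given values yield: 2A + B + C = -4; 3A + B - C = 3; 4A + B + C = -2.
Subtracting the first from the second: A - 2C = 7.
Subtracting the second from the third: A + 2C = -5.
Solving: C = -3, A = 1, then B = -3.
Therefore g_{22} = 22 + (-3) + (-3)·1 = 16.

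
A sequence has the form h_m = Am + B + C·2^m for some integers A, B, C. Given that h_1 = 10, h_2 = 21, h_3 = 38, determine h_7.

418

The three given values yield: A + B + 2C = 10; 2A + B + 4C = 21; 3A + B + 8C = 38.
Subtracting the first from the second: A + 2C = 11.
Subtracting the second from the third: A + 4C = 17.
Solving: C = 3, A = 5, then B = -1.
Hence h_7 = 5·7 + (-1) + 3·128 = 418.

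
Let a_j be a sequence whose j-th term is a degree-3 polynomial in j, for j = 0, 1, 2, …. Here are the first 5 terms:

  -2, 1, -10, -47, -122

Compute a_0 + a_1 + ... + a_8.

1st diffs: 3, -11, -37, -75.
2nd diffs: -14, -26, -38.
3rd diffs: -12, -12 (constant).
So a_j = -2j^3 - j^2 + 6j - 2.
Continuing: -247, -434, -695, -1042.
Summing j = 0..8 (9 terms) gives -2598.

-2598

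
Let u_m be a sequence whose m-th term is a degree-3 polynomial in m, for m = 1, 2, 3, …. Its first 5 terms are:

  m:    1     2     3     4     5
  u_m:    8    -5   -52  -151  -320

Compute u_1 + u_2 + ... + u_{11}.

1st diffs: -13, -47, -99, -169.
2nd diffs: -34, -52, -70.
3rd diffs: -18, -18 (constant).
Newton forward-difference form: u_m = 8 + (-13)·C(m-1,1) + (-34)·C(m-1,2) + (-18)·C(m-1,3).
Continuing: …, -577, -940, -1427, -2056, …, u_{11} = -3812.
Summing m = 1..11 (11 terms) gives -12177.

-12177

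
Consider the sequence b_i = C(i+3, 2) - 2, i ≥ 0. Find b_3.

13

C(6, 2) = 15, so b_3 = 13.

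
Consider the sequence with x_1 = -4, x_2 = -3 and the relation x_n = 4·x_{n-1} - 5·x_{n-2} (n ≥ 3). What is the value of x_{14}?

Iterate the recurrence:
x_3 = 8  x_4 = 47  x_5 = 148  …  x_{11} = -14632  x_{12} = -42913  x_{13} = -98492  x_{14} = -179403.

-179403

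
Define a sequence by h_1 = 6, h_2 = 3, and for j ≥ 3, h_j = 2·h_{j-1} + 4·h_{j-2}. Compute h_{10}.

Compute successive terms:
h_3 = 30; h_4 = 72; h_5 = 264; h_6 = 816; h_7 = 2688; h_8 = 8640; h_9 = 28032; h_{10} = 90624.

90624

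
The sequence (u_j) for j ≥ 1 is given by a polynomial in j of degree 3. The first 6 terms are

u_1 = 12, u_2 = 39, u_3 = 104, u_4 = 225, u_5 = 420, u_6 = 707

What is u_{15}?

10400

1st diffs: 27, 65, 121, 195, 287.
2nd diffs: 38, 56, 74, 92.
3rd diffs: 18, 18, 18 (constant).
So u_j = 3j^3 + j^2 + 3j + 5.
Evaluating at j = 15 gives u_{15} = 10400.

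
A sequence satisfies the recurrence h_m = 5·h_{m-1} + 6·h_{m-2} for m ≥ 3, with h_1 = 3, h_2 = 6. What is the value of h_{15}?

100753925268

Applying the relation repeatedly:
h_3 = 48, h_4 = 276, h_5 = 1668, …, h_{12} = 466453356, h_{13} = 2798720148, h_{14} = 16792320876, h_{15} = 100753925268.
(Characteristic roots are 6 and -1.)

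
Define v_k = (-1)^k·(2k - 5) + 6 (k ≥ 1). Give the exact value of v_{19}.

(-1)^19 = -1; 2k - 5 at k=19 is 33; so v_{19} = -27.

-27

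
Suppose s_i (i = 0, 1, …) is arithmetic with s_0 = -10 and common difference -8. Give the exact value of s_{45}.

s_i = -10 + (i - 0)·(-8).
s_{45} = -10 + 45·(-8) = -370.

-370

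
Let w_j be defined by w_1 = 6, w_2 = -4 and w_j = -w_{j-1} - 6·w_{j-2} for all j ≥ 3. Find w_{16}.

Applying the relation repeatedly:
w_3 = -32;  w_4 = 56;  w_5 = 136;  …;  w_{13} = -230744;  w_{14} = -267544;  w_{15} = 1652008;  w_{16} = -46744.

-46744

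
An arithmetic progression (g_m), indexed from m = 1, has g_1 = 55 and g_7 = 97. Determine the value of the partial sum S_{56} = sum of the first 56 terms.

13860

Common difference d = (97 - 55) / (7 - 1) = 7.
g_m = 55 + (m - 1)·7.
g_{56} = 440; S = 56·(55 + 440)/2 = 13860.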